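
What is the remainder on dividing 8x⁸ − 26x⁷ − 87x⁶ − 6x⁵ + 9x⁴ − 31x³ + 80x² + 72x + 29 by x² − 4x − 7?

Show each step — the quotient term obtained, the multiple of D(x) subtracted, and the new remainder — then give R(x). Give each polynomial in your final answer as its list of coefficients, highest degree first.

Step 1: lead(8x⁸ − 26x⁷ − 87x⁶ − 6x⁵ + 9x⁴ − 31x³ + 80x² + 72x + 29) ÷ lead(D) = 8x⁸ ÷ x² = 8x⁶. Subtract (8x⁶)·D = 8x⁸ − 32x⁷ − 56x⁶. Remainder: 6x⁷ − 31x⁶ − 6x⁵ + 9x⁴ − 31x³ + 80x² + 72x + 29.
Step 2: lead(6x⁷ − 31x⁶ − 6x⁵ + 9x⁴ − 31x³ + 80x² + 72x + 29) ÷ lead(D) = 6x⁷ ÷ x² = 6x⁵. Subtract (6x⁵)·D = 6x⁷ − 24x⁶ − 42x⁵. Remainder: −7x⁶ + 36x⁵ + 9x⁴ − 31x³ + 80x² + 72x + 29.
Step 3: lead(−7x⁶ + 36x⁵ + 9x⁴ − 31x³ + 80x² + 72x + 29) ÷ lead(D) = −7x⁶ ÷ x² = −7x⁴. Subtract (−7x⁴)·D = −7x⁶ + 28x⁵ + 49x⁴. Remainder: 8x⁵ − 40x⁴ − 31x³ + 80x² + 72x + 29.
Step 4: lead(8x⁵ − 40x⁴ − 31x³ + 80x² + 72x + 29) ÷ lead(D) = 8x⁵ ÷ x² = 8x³. Subtract (8x³)·D = 8x⁵ − 32x⁴ − 56x³. Remainder: −8x⁴ + 25x³ + 80x² + 72x + 29.
Step 5: lead(−8x⁴ + 25x³ + 80x² + 72x + 29) ÷ lead(D) = −8x⁴ ÷ x² = −8x². Subtract (−8x²)·D = −8x⁴ + 32x³ + 56x². Remainder: −7x³ + 24x² + 72x + 29.
Step 6: lead(−7x³ + 24x² + 72x + 29) ÷ lead(D) = −7x³ ÷ x² = −7x. Subtract (−7x)·D = −7x³ + 28x² + 49x. Remainder: −4x² + 23x + 29.
Step 7: lead(−4x² + 23x + 29) ÷ lead(D) = −4x² ÷ x² = −4. Subtract (−4)·D = −4x² + 16x + 28. Remainder: 7x + 1.

R = [7, 1]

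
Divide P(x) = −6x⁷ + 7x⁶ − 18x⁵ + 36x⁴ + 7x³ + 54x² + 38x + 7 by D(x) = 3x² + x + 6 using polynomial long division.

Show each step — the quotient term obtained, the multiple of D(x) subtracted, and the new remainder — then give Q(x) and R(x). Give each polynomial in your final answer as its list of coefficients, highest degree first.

Q = [-2, 3, -3, 7, 6, 2]; R = [-5]

Step 1: lead(−6x⁷ + 7x⁶ − 18x⁵ + 36x⁴ + 7x³ + 54x² + 38x + 7) ÷ lead(D) = −6x⁷ ÷ 3x² = −2x⁵. Subtract (−2x⁵)·D = −6x⁷ − 2x⁶ − 12x⁵. Remainder: 9x⁶ − 6x⁵ + 36x⁴ + 7x³ + 54x² + 38x + 7.
Step 2: lead(9x⁶ − 6x⁵ + 36x⁴ + 7x³ + 54x² + 38x + 7) ÷ lead(D) = 9x⁶ ÷ 3x² = 3x⁴. Subtract (3x⁴)·D = 9x⁶ + 3x⁵ + 18x⁴. Remainder: −9x⁵ + 18x⁴ + 7x³ + 54x² + 38x + 7.
Step 3: lead(−9x⁵ + 18x⁴ + 7x³ + 54x² + 38x + 7) ÷ lead(D) = −9x⁵ ÷ 3x² = −3x³. Subtract (−3x³)·D = −9x⁵ − 3x⁴ − 18x³. Remainder: 21x⁴ + 25x³ + 54x² + 38x + 7.
Step 4: lead(21x⁴ + 25x³ + 54x² + 38x + 7) ÷ lead(D) = 21x⁴ ÷ 3x² = 7x². Subtract (7x²)·D = 21x⁴ + 7x³ + 42x². Remainder: 18x³ + 12x² + 38x + 7.
Step 5: lead(18x³ + 12x² + 38x + 7) ÷ lead(D) = 18x³ ÷ 3x² = 6x. Subtract (6x)·D = 18x³ + 6x² + 36x. Remainder: 6x² + 2x + 7.
Step 6: lead(6x² + 2x + 7) ÷ lead(D) = 6x² ÷ 3x² = 2. Subtract (2)·D = 6x² + 2x + 12. Remainder: −5.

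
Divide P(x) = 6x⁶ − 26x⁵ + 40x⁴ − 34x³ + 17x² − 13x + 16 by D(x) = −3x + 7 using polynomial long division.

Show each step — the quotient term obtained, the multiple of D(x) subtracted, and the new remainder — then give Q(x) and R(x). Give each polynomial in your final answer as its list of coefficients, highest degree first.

Step 1: lead(6x⁶ − 26x⁵ + 40x⁴ − 34x³ + 17x² − 13x + 16) ÷ lead(D) = 6x⁶ ÷ −3x = −2x⁵. Subtract (−2x⁵)·D = 6x⁶ − 14x⁵. Remainder: −12x⁵ + 40x⁴ − 34x³ + 17x² − 13x + 16.
Step 2: lead(−12x⁵ + 40x⁴ − 34x³ + 17x² − 13x + 16) ÷ lead(D) = −12x⁵ ÷ −3x = 4x⁴. Subtract (4x⁴)·D = −12x⁵ + 28x⁴. Remainder: 12x⁴ − 34x³ + 17x² − 13x + 16.
Step 3: lead(12x⁴ − 34x³ + 17x² − 13x + 16) ÷ lead(D) = 12x⁴ ÷ −3x = −4x³. Subtract (−4x³)·D = 12x⁴ − 28x³. Remainder: −6x³ + 17x² − 13x + 16.
Step 4: lead(−6x³ + 17x² − 13x + 16) ÷ lead(D) = −6x³ ÷ −3x = 2x². Subtract (2x²)·D = −6x³ + 14x². Remainder: 3x² − 13x + 16.
Step 5: lead(3x² − 13x + 16) ÷ lead(D) = 3x² ÷ −3x = −x. Subtract (−x)·D = 3x² − 7x. Remainder: −6x + 16.
Step 6: lead(−6x + 16) ÷ lead(D) = −6x ÷ −3x = 2. Subtract (2)·D = −6x + 14. Remainder: 2.

Q = [-2, 4, -4, 2, -1, 2]; R = [2]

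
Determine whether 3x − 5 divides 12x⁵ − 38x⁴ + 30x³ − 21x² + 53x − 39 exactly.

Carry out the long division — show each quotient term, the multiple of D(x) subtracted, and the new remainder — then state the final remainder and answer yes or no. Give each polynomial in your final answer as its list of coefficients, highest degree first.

Step 1: lead(12x⁵ − 38x⁴ + 30x³ − 21x² + 53x − 39) ÷ lead(D) = 12x⁵ ÷ 3x = 4x⁴. Subtract (4x⁴)·D = 12x⁵ − 20x⁴. Remainder: −18x⁴ + 30x³ − 21x² + 53x − 39.
Step 2: lead(−18x⁴ + 30x³ − 21x² + 53x − 39) ÷ lead(D) = −18x⁴ ÷ 3x = −6x³. Subtract (−6x³)·D = −18x⁴ + 30x³. Remainder: −21x² + 53x − 39.
Step 3: lead(−21x² + 53x − 39) ÷ lead(D) = −21x² ÷ 3x = −7x. Subtract (−7x)·D = −21x² + 35x. Remainder: 18x − 39.
Step 4: lead(18x − 39) ÷ lead(D) = 18x ÷ 3x = 6. Subtract (6)·D = 18x − 30. Remainder: −9.

R = [-9], so D(x) is not a factor of P(x). no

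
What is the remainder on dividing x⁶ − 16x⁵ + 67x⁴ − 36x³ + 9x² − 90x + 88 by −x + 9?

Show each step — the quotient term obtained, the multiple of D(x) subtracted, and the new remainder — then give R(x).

Step 1: lead(x⁶ − 16x⁵ + 67x⁴ − 36x³ + 9x² − 90x + 88) ÷ lead(D) = x⁶ ÷ −x = −x⁵. Subtract (−x⁵)·D = x⁶ − 9x⁵. Remainder: −7x⁵ + 67x⁴ − 36x³ + 9x² − 90x + 88.
Step 2: lead(−7x⁵ + 67x⁴ − 36x³ + 9x² − 90x + 88) ÷ lead(D) = −7x⁵ ÷ −x = 7x⁴. Subtract (7x⁴)·D = −7x⁵ + 63x⁴. Remainder: 4x⁴ − 36x³ + 9x² − 90x + 88.
Step 3: lead(4x⁴ − 36x³ + 9x² − 90x + 88) ÷ lead(D) = 4x⁴ ÷ −x = −4x³. Subtract (−4x³)·D = 4x⁴ − 36x³. Remainder: 9x² − 90x + 88.
Step 4: lead(9x² − 90x + 88) ÷ lead(D) = 9x² ÷ −x = −9x. Subtract (−9x)·D = 9x² − 81x. Remainder: −9x + 88.
Step 5: lead(−9x + 88) ÷ lead(D) = −9x ÷ −x = 9. Subtract (9)·D = −9x + 81. Remainder: 7.

R(x) = 7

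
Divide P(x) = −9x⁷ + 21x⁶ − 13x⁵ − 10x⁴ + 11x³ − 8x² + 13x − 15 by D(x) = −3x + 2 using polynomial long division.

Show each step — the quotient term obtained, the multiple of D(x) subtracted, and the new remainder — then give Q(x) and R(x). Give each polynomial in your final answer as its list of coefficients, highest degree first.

Step 1: lead(−9x⁷ + 21x⁶ − 13x⁵ − 10x⁴ + 11x³ − 8x² + 13x − 15) ÷ lead(D) = −9x⁷ ÷ −3x = 3x⁶. Subtract (3x⁶)·D = −9x⁷ + 6x⁶. Remainder: 15x⁶ − 13x⁵ − 10x⁴ + 11x³ − 8x² + 13x − 15.
Step 2: lead(15x⁶ − 13x⁵ − 10x⁴ + 11x³ − 8x² + 13x − 15) ÷ lead(D) = 15x⁶ ÷ −3x = −5x⁵. Subtract (−5x⁵)·D = 15x⁶ − 10x⁵. Remainder: −3x⁵ − 10x⁴ + 11x³ − 8x² + 13x − 15.
Step 3: lead(−3x⁵ − 10x⁴ + 11x³ − 8x² + 13x − 15) ÷ lead(D) = −3x⁵ ÷ −3x = x⁴. Subtract (x⁴)·D = −3x⁵ + 2x⁴. Remainder: −12x⁴ + 11x³ − 8x² + 13x − 15.
Step 4: lead(−12x⁴ + 11x³ − 8x² + 13x − 15) ÷ lead(D) = −12x⁴ ÷ −3x = 4x³. Subtract (4x³)·D = −12x⁴ + 8x³. Remainder: 3x³ − 8x² + 13x − 15.
Step 5: lead(3x³ − 8x² + 13x − 15) ÷ lead(D) = 3x³ ÷ −3x = −x². Subtract (−x²)·D = 3x³ − 2x². Remainder: −6x² + 13x − 15.
Step 6: lead(−6x² + 13x − 15) ÷ lead(D) = −6x² ÷ −3x = 2x. Subtract (2x)·D = −6x² + 4x. Remainder: 9x − 15.
Step 7: lead(9x − 15) ÷ lead(D) = 9x ÷ −3x = −3. Subtract (−3)·D = 9x − 6. Remainder: −9.

Q = [3, -5, 1, 4, -1, 2, -3]; R = [-9]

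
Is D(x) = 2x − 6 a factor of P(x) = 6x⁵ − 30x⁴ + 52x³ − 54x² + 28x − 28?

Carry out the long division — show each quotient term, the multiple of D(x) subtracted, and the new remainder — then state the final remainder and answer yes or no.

Step 1: lead(6x⁵ − 30x⁴ + 52x³ − 54x² + 28x − 28) ÷ lead(D) = 6x⁵ ÷ 2x = 3x⁴. Subtract (3x⁴)·D = 6x⁵ − 18x⁴. Remainder: −12x⁴ + 52x³ − 54x² + 28x − 28.
Step 2: lead(−12x⁴ + 52x³ − 54x² + 28x − 28) ÷ lead(D) = −12x⁴ ÷ 2x = −6x³. Subtract (−6x³)·D = −12x⁴ + 36x³. Remainder: 16x³ − 54x² + 28x − 28.
Step 3: lead(16x³ − 54x² + 28x − 28) ÷ lead(D) = 16x³ ÷ 2x = 8x². Subtract (8x²)·D = 16x³ − 48x². Remainder: −6x² + 28x − 28.
Step 4: lead(−6x² + 28x − 28) ÷ lead(D) = −6x² ÷ 2x = −3x. Subtract (−3x)·D = −6x² + 18x. Remainder: 10x − 28.
Step 5: lead(10x − 28) ÷ lead(D) = 10x ÷ 2x = 5. Subtract (5)·D = 10x − 30. Remainder: 2.

R(x) = 2, so D(x) is not a factor of P(x). no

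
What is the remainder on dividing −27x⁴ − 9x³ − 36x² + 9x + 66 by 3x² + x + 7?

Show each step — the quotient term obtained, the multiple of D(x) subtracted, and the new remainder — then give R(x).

R(x) = 3

Step 1: lead(−27x⁴ − 9x³ − 36x² + 9x + 66) ÷ lead(D) = −27x⁴ ÷ 3x² = −9x². Subtract (−9x²)·D = −27x⁴ − 9x³ − 63x². Remainder: 27x² + 9x + 66.
Step 2: lead(27x² + 9x + 66) ÷ lead(D) = 27x² ÷ 3x² = 9. Subtract (9)·D = 27x² + 9x + 63. Remainder: 3.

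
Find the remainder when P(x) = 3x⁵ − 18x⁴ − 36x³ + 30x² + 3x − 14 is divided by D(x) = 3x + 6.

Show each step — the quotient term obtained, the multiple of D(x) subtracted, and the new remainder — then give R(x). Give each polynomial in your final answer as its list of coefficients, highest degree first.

R = [4]

Step 1: lead(3x⁵ − 18x⁴ − 36x³ + 30x² + 3x − 14) ÷ lead(D) = 3x⁵ ÷ 3x = x⁴. Subtract (x⁴)·D = 3x⁵ + 6x⁴. Remainder: −24x⁴ − 36x³ + 30x² + 3x − 14.
Step 2: lead(−24x⁴ − 36x³ + 30x² + 3x − 14) ÷ lead(D) = −24x⁴ ÷ 3x = −8x³. Subtract (−8x³)·D = −24x⁴ − 48x³. Remainder: 12x³ + 30x² + 3x − 14.
Step 3: lead(12x³ + 30x² + 3x − 14) ÷ lead(D) = 12x³ ÷ 3x = 4x². Subtract (4x²)·D = 12x³ + 24x². Remainder: 6x² + 3x − 14.
Step 4: lead(6x² + 3x − 14) ÷ lead(D) = 6x² ÷ 3x = 2x. Subtract (2x)·D = 6x² + 12x. Remainder: −9x − 14.
Step 5: lead(−9x − 14) ÷ lead(D) = −9x ÷ 3x = −3. Subtract (−3)·D = −9x − 18. Remainder: 4.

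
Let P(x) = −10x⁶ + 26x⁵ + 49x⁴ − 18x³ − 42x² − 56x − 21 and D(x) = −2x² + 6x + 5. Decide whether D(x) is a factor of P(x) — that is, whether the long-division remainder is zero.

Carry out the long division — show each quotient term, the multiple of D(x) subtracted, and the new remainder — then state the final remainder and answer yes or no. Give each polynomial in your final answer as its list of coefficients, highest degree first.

R = [9], so D(x) is not a factor of P(x). no

Step 1: lead(−10x⁶ + 26x⁵ + 49x⁴ − 18x³ − 42x² − 56x − 21) ÷ lead(D) = −10x⁶ ÷ −2x² = 5x⁴. Subtract (5x⁴)·D = −10x⁶ + 30x⁵ + 25x⁴. Remainder: −4x⁵ + 24x⁴ − 18x³ − 42x² − 56x − 21.
Step 2: lead(−4x⁵ + 24x⁴ − 18x³ − 42x² − 56x − 21) ÷ lead(D) = −4x⁵ ÷ −2x² = 2x³. Subtract (2x³)·D = −4x⁵ + 12x⁴ + 10x³. Remainder: 12x⁴ − 28x³ − 42x² − 56x − 21.
Step 3: lead(12x⁴ − 28x³ − 42x² − 56x − 21) ÷ lead(D) = 12x⁴ ÷ −2x² = −6x². Subtract (−6x²)·D = 12x⁴ − 36x³ − 30x². Remainder: 8x³ − 12x² − 56x − 21.
Step 4: lead(8x³ − 12x² − 56x − 21) ÷ lead(D) = 8x³ ÷ −2x² = −4x. Subtract (−4x)·D = 8x³ − 24x² − 20x. Remainder: 12x² − 36x − 21.
Step 5: lead(12x² − 36x − 21) ÷ lead(D) = 12x² ÷ −2x² = −6. Subtract (−6)·D = 12x² − 36x − 30. Remainder: 9.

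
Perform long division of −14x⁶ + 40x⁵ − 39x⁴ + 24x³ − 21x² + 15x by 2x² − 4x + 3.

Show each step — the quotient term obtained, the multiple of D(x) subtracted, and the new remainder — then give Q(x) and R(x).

Step 1: lead(−14x⁶ + 40x⁵ − 39x⁴ + 24x³ − 21x² + 15x) ÷ lead(D) = −14x⁶ ÷ 2x² = −7x⁴. Subtract (−7x⁴)·D = −14x⁶ + 28x⁵ − 21x⁴. Remainder: 12x⁵ − 18x⁴ + 24x³ − 21x² + 15x.
Step 2: lead(12x⁵ − 18x⁴ + 24x³ − 21x² + 15x) ÷ lead(D) = 12x⁵ ÷ 2x² = 6x³. Subtract (6x³)·D = 12x⁵ − 24x⁴ + 18x³. Remainder: 6x⁴ + 6x³ − 21x² + 15x.
Step 3: lead(6x⁴ + 6x³ − 21x² + 15x) ÷ lead(D) = 6x⁴ ÷ 2x² = 3x². Subtract (3x²)·D = 6x⁴ − 12x³ + 9x². Remainder: 18x³ − 30x² + 15x.
Step 4: lead(18x³ − 30x² + 15x) ÷ lead(D) = 18x³ ÷ 2x² = 9x. Subtract (9x)·D = 18x³ − 36x² + 27x. Remainder: 6x² − 12x.
Step 5: lead(6x² − 12x) ÷ lead(D) = 6x² ÷ 2x² = 3. Subtract (3)·D = 6x² − 12x + 9. Remainder: −9.

Q(x) = −7x⁴ + 6x³ + 3x² + 9x + 3; R(x) = −9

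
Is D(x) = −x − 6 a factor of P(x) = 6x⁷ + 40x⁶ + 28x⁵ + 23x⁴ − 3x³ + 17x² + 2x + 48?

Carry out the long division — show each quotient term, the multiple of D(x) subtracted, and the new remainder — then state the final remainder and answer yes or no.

Step 1: lead(6x⁷ + 40x⁶ + 28x⁵ + 23x⁴ − 3x³ + 17x² + 2x + 48) ÷ lead(D) = 6x⁷ ÷ −x = −6x⁶. Subtract (−6x⁶)·D = 6x⁷ + 36x⁶. Remainder: 4x⁶ + 28x⁵ + 23x⁴ − 3x³ + 17x² + 2x + 48.
Step 2: lead(4x⁶ + 28x⁵ + 23x⁴ − 3x³ + 17x² + 2x + 48) ÷ lead(D) = 4x⁶ ÷ −x = −4x⁵. Subtract (−4x⁵)·D = 4x⁶ + 24x⁵. Remainder: 4x⁵ + 23x⁴ − 3x³ + 17x² + 2x + 48.
Step 3: lead(4x⁵ + 23x⁴ − 3x³ + 17x² + 2x + 48) ÷ lead(D) = 4x⁵ ÷ −x = −4x⁴. Subtract (−4x⁴)·D = 4x⁵ + 24x⁴. Remainder: −x⁴ − 3x³ + 17x² + 2x + 48.
Step 4: lead(−x⁴ − 3x³ + 17x² + 2x + 48) ÷ lead(D) = −x⁴ ÷ −x = x³. Subtract (x³)·D = −x⁴ − 6x³. Remainder: 3x³ + 17x² + 2x + 48.
Step 5: lead(3x³ + 17x² + 2x + 48) ÷ lead(D) = 3x³ ÷ −x = −3x². Subtract (−3x²)·D = 3x³ + 18x². Remainder: −x² + 2x + 48.
Step 6: lead(−x² + 2x + 48) ÷ lead(D) = −x² ÷ −x = x. Subtract (x)·D = −x² − 6x. Remainder: 8x + 48.
Step 7: lead(8x + 48) ÷ lead(D) = 8x ÷ −x = −8. Subtract (−8)·D = 8x + 48. Remainder: 0.

R(x) = 0, so D(x) is a factor of P(x). yes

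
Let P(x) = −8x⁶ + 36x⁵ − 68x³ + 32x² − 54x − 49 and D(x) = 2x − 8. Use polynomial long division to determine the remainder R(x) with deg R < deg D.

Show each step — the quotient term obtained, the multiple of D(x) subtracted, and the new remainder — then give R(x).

Step 1: lead(−8x⁶ + 36x⁵ − 68x³ + 32x² − 54x − 49) ÷ lead(D) = −8x⁶ ÷ 2x = −4x⁵. Subtract (−4x⁵)·D = −8x⁶ + 32x⁵. Remainder: 4x⁵ − 68x³ + 32x² − 54x − 49.
Step 2: lead(4x⁵ − 68x³ + 32x² − 54x − 49) ÷ lead(D) = 4x⁵ ÷ 2x = 2x⁴. Subtract (2x⁴)·D = 4x⁵ − 16x⁴. Remainder: 16x⁴ − 68x³ + 32x² − 54x − 49.
Step 3: lead(16x⁴ − 68x³ + 32x² − 54x − 49) ÷ lead(D) = 16x⁴ ÷ 2x = 8x³. Subtract (8x³)·D = 16x⁴ − 64x³. Remainder: −4x³ + 32x² − 54x − 49.
Step 4: lead(−4x³ + 32x² − 54x − 49) ÷ lead(D) = −4x³ ÷ 2x = −2x². Subtract (−2x²)·D = −4x³ + 16x². Remainder: 16x² − 54x − 49.
Step 5: lead(16x² − 54x − 49) ÷ lead(D) = 16x² ÷ 2x = 8x. Subtract (8x)·D = 16x² − 64x. Remainder: 10x − 49.
Step 6: lead(10x − 49) ÷ lead(D) = 10x ÷ 2x = 5. Subtract (5)·D = 10x − 40. Remainder: −9.

R(x) = −9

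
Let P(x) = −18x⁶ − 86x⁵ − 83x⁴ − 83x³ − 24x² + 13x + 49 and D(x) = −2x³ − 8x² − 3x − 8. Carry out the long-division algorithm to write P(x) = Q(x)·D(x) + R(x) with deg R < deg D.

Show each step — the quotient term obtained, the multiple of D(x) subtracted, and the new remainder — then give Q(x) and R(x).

Q(x) = 9x³ + 7x² − 5; R(x) = −8x² − 2x + 9

Step 1: lead(−18x⁶ − 86x⁵ − 83x⁴ − 83x³ − 24x² + 13x + 49) ÷ lead(D) = −18x⁶ ÷ −2x³ = 9x³. Subtract (9x³)·D = −18x⁶ − 72x⁵ − 27x⁴ − 72x³. Remainder: −14x⁵ − 56x⁴ − 11x³ − 24x² + 13x + 49.
Step 2: lead(−14x⁵ − 56x⁴ − 11x³ − 24x² + 13x + 49) ÷ lead(D) = −14x⁵ ÷ −2x³ = 7x². Subtract (7x²)·D = −14x⁵ − 56x⁴ − 21x³ − 56x². Remainder: 10x³ + 32x² + 13x + 49.
Step 3: lead(10x³ + 32x² + 13x + 49) ÷ lead(D) = 10x³ ÷ −2x³ = −5. Subtract (−5)·D = 10x³ + 40x² + 15x + 40. Remainder: −8x² − 2x + 9.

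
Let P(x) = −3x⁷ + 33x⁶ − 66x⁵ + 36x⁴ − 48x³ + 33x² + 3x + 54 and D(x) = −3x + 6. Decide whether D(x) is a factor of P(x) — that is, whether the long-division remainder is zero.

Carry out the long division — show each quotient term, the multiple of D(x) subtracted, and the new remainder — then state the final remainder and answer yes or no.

R(x) = 0, so D(x) is a factor of P(x). yes

Step 1: lead(−3x⁷ + 33x⁶ − 66x⁵ + 36x⁴ − 48x³ + 33x² + 3x + 54) ÷ lead(D) = −3x⁷ ÷ −3x = x⁶. Subtract (x⁶)·D = −3x⁷ + 6x⁶. Remainder: 27x⁶ − 66x⁵ + 36x⁴ − 48x³ + 33x² + 3x + 54.
Step 2: lead(27x⁶ − 66x⁵ + 36x⁴ − 48x³ + 33x² + 3x + 54) ÷ lead(D) = 27x⁶ ÷ −3x = −9x⁵. Subtract (−9x⁵)·D = 27x⁶ − 54x⁵. Remainder: −12x⁵ + 36x⁴ − 48x³ + 33x² + 3x + 54.
Step 3: lead(−12x⁵ + 36x⁴ − 48x³ + 33x² + 3x + 54) ÷ lead(D) = −12x⁵ ÷ −3x = 4x⁴. Subtract (4x⁴)·D = −12x⁵ + 24x⁴. Remainder: 12x⁴ − 48x³ + 33x² + 3x + 54.
Step 4: lead(12x⁴ − 48x³ + 33x² + 3x + 54) ÷ lead(D) = 12x⁴ ÷ −3x = −4x³. Subtract (−4x³)·D = 12x⁴ − 24x³. Remainder: −24x³ + 33x² + 3x + 54.
Step 5: lead(−24x³ + 33x² + 3x + 54) ÷ lead(D) = −24x³ ÷ −3x = 8x². Subtract (8x²)·D = −24x³ + 48x². Remainder: −15x² + 3x + 54.
Step 6: lead(−15x² + 3x + 54) ÷ lead(D) = −15x² ÷ −3x = 5x. Subtract (5x)·D = −15x² + 30x. Remainder: −27x + 54.
Step 7: lead(−27x + 54) ÷ lead(D) = −27x ÷ −3x = 9. Subtract (9)·D = −27x + 54. Remainder: 0.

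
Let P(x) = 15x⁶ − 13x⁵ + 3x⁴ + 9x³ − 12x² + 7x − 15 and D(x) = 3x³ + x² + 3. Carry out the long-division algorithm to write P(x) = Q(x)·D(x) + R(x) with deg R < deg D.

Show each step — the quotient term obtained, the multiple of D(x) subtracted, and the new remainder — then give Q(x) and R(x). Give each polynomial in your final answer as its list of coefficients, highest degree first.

Q = [5, -6, 3, -3]; R = [9, -2, -6]

Step 1: lead(15x⁶ − 13x⁵ + 3x⁴ + 9x³ − 12x² + 7x − 15) ÷ lead(D) = 15x⁶ ÷ 3x³ = 5x³. Subtract (5x³)·D = 15x⁶ + 5x⁵ + 15x³. Remainder: −18x⁵ + 3x⁴ − 6x³ − 12x² + 7x − 15.
Step 2: lead(−18x⁵ + 3x⁴ − 6x³ − 12x² + 7x − 15) ÷ lead(D) = −18x⁵ ÷ 3x³ = −6x². Subtract (−6x²)·D = −18x⁵ − 6x⁴ − 18x². Remainder: 9x⁴ − 6x³ + 6x² + 7x − 15.
Step 3: lead(9x⁴ − 6x³ + 6x² + 7x − 15) ÷ lead(D) = 9x⁴ ÷ 3x³ = 3x. Subtract (3x)·D = 9x⁴ + 3x³ + 9x. Remainder: −9x³ + 6x² − 2x − 15.
Step 4: lead(−9x³ + 6x² − 2x − 15) ÷ lead(D) = −9x³ ÷ 3x³ = −3. Subtract (−3)·D = −9x³ − 3x² − 9. Remainder: 9x² − 2x − 6.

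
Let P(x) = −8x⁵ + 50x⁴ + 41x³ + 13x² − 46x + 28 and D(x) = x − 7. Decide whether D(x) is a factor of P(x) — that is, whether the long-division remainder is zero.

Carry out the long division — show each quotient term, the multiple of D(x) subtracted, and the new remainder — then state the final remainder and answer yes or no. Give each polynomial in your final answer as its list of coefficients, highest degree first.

R = [0], so D(x) is a factor of P(x). yes

Step 1: lead(−8x⁵ + 50x⁴ + 41x³ + 13x² − 46x + 28) ÷ lead(D) = −8x⁵ ÷ x = −8x⁴. Subtract (−8x⁴)·D = −8x⁵ + 56x⁴. Remainder: −6x⁴ + 41x³ + 13x² − 46x + 28.
Step 2: lead(−6x⁴ + 41x³ + 13x² − 46x + 28) ÷ lead(D) = −6x⁴ ÷ x = −6x³. Subtract (−6x³)·D = −6x⁴ + 42x³. Remainder: −x³ + 13x² − 46x + 28.
Step 3: lead(−x³ + 13x² − 46x + 28) ÷ lead(D) = −x³ ÷ x = −x². Subtract (−x²)·D = −x³ + 7x². Remainder: 6x² − 46x + 28.
Step 4: lead(6x² − 46x + 28) ÷ lead(D) = 6x² ÷ x = 6x. Subtract (6x)·D = 6x² − 42x. Remainder: −4x + 28.
Step 5: lead(−4x + 28) ÷ lead(D) = −4x ÷ x = −4. Subtract (−4)·D = −4x + 28. Remainder: 0.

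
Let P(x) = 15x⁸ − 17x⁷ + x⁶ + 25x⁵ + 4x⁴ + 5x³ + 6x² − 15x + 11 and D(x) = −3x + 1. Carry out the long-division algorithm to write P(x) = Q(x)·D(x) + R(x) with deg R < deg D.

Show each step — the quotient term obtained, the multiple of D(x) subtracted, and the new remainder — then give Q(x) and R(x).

Step 1: lead(15x⁸ − 17x⁷ + x⁶ + 25x⁵ + 4x⁴ + 5x³ + 6x² − 15x + 11) ÷ lead(D) = 15x⁸ ÷ −3x = −5x⁷. Subtract (−5x⁷)·D = 15x⁸ − 5x⁷. Remainder: −12x⁷ + x⁶ + 25x⁵ + 4x⁴ + 5x³ + 6x² − 15x + 11.
Step 2: lead(−12x⁷ + x⁶ + 25x⁵ + 4x⁴ + 5x³ + 6x² − 15x + 11) ÷ lead(D) = −12x⁷ ÷ −3x = 4x⁶. Subtract (4x⁶)·D = −12x⁷ + 4x⁶. Remainder: −3x⁶ + 25x⁵ + 4x⁴ + 5x³ + 6x² − 15x + 11.
Step 3: lead(−3x⁶ + 25x⁵ + 4x⁴ + 5x³ + 6x² − 15x + 11) ÷ lead(D) = −3x⁶ ÷ −3x = x⁵. Subtract (x⁵)·D = −3x⁶ + x⁵. Remainder: 24x⁵ + 4x⁴ + 5x³ + 6x² − 15x + 11.
Step 4: lead(24x⁵ + 4x⁴ + 5x³ + 6x² − 15x + 11) ÷ lead(D) = 24x⁵ ÷ −3x = −8x⁴. Subtract (−8x⁴)·D = 24x⁵ − 8x⁴. Remainder: 12x⁴ + 5x³ + 6x² − 15x + 11.
Step 5: lead(12x⁴ + 5x³ + 6x² − 15x + 11) ÷ lead(D) = 12x⁴ ÷ −3x = −4x³. Subtract (−4x³)·D = 12x⁴ − 4x³. Remainder: 9x³ + 6x² − 15x + 11.
Step 6: lead(9x³ + 6x² − 15x + 11) ÷ lead(D) = 9x³ ÷ −3x = −3x². Subtract (−3x²)·D = 9x³ − 3x². Remainder: 9x² − 15x + 11.
Step 7: lead(9x² − 15x + 11) ÷ lead(D) = 9x² ÷ −3x = −3x. Subtract (−3x)·D = 9x² − 3x. Remainder: −12x + 11.
Step 8: lead(−12x + 11) ÷ lead(D) = −12x ÷ −3x = 4. Subtract (4)·D = −12x + 4. Remainder: 7.

Q(x) = −5x⁷ + 4x⁶ + x⁵ − 8x⁴ − 4x³ − 3x² − 3x + 4; R(x) = 7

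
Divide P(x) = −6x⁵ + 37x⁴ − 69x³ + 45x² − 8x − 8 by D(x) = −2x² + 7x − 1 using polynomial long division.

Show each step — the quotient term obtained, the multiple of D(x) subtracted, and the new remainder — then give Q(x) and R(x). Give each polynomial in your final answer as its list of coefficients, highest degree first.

Step 1: lead(−6x⁵ + 37x⁴ − 69x³ + 45x² − 8x − 8) ÷ lead(D) = −6x⁵ ÷ −2x² = 3x³. Subtract (3x³)·D = −6x⁵ + 21x⁴ − 3x³. Remainder: 16x⁴ − 66x³ + 45x² − 8x − 8.
Step 2: lead(16x⁴ − 66x³ + 45x² − 8x − 8) ÷ lead(D) = 16x⁴ ÷ −2x² = −8x². Subtract (−8x²)·D = 16x⁴ − 56x³ + 8x². Remainder: −10x³ + 37x² − 8x − 8.
Step 3: lead(−10x³ + 37x² − 8x − 8) ÷ lead(D) = −10x³ ÷ −2x² = 5x. Subtract (5x)·D = −10x³ + 35x² − 5x. Remainder: 2x² − 3x − 8.
Step 4: lead(2x² − 3x − 8) ÷ lead(D) = 2x² ÷ −2x² = −1. Subtract (−1)·D = 2x² − 7x + 1. Remainder: 4x − 9.

Q = [3, -8, 5, -1]; R = [4, -9]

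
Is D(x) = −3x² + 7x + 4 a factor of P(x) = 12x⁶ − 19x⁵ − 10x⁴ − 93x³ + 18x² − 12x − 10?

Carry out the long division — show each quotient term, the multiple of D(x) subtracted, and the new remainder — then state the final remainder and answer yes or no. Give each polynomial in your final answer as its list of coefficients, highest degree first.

R = [-8, 6], so D(x) is not a factor of P(x). no

Step 1: lead(12x⁶ − 19x⁵ − 10x⁴ − 93x³ + 18x² − 12x − 10) ÷ lead(D) = 12x⁶ ÷ −3x² = −4x⁴. Subtract (−4x⁴)·D = 12x⁶ − 28x⁵ − 16x⁴. Remainder: 9x⁵ + 6x⁴ − 93x³ + 18x² − 12x − 10.
Step 2: lead(9x⁵ + 6x⁴ − 93x³ + 18x² − 12x − 10) ÷ lead(D) = 9x⁵ ÷ −3x² = −3x³. Subtract (−3x³)·D = 9x⁵ − 21x⁴ − 12x³. Remainder: 27x⁴ − 81x³ + 18x² − 12x − 10.
Step 3: lead(27x⁴ − 81x³ + 18x² − 12x − 10) ÷ lead(D) = 27x⁴ ÷ −3x² = −9x². Subtract (−9x²)·D = 27x⁴ − 63x³ − 36x². Remainder: −18x³ + 54x² − 12x − 10.
Step 4: lead(−18x³ + 54x² − 12x − 10) ÷ lead(D) = −18x³ ÷ −3x² = 6x. Subtract (6x)·D = −18x³ + 42x² + 24x. Remainder: 12x² − 36x − 10.
Step 5: lead(12x² − 36x − 10) ÷ lead(D) = 12x² ÷ −3x² = −4. Subtract (−4)·D = 12x² − 28x − 16. Remainder: −8x + 6.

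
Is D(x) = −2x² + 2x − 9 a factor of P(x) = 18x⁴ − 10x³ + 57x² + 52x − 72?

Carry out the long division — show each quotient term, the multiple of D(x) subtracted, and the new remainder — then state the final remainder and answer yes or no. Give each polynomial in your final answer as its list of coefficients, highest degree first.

Step 1: lead(18x⁴ − 10x³ + 57x² + 52x − 72) ÷ lead(D) = 18x⁴ ÷ −2x² = −9x². Subtract (−9x²)·D = 18x⁴ − 18x³ + 81x². Remainder: 8x³ − 24x² + 52x − 72.
Step 2: lead(8x³ − 24x² + 52x − 72) ÷ lead(D) = 8x³ ÷ −2x² = −4x. Subtract (−4x)·D = 8x³ − 8x² + 36x. Remainder: −16x² + 16x − 72.
Step 3: lead(−16x² + 16x − 72) ÷ lead(D) = −16x² ÷ −2x² = 8. Subtract (8)·D = −16x² + 16x − 72. Remainder: 0.

R = [0], so D(x) is a factor of P(x). yes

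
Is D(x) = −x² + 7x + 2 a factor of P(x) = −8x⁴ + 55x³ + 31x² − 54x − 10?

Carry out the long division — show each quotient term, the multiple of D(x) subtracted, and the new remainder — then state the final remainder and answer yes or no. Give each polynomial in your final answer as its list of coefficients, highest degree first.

Step 1: lead(−8x⁴ + 55x³ + 31x² − 54x − 10) ÷ lead(D) = −8x⁴ ÷ −x² = 8x². Subtract (8x²)·D = −8x⁴ + 56x³ + 16x². Remainder: −x³ + 15x² − 54x − 10.
Step 2: lead(−x³ + 15x² − 54x − 10) ÷ lead(D) = −x³ ÷ −x² = x. Subtract (x)·D = −x³ + 7x² + 2x. Remainder: 8x² − 56x − 10.
Step 3: lead(8x² − 56x − 10) ÷ lead(D) = 8x² ÷ −x² = −8. Subtract (−8)·D = 8x² − 56x − 16. Remainder: 6.

R = [6], so D(x) is not a factor of P(x). no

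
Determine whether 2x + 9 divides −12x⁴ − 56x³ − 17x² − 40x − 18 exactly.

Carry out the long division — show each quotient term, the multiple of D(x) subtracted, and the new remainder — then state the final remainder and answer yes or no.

Step 1: lead(−12x⁴ − 56x³ − 17x² − 40x − 18) ÷ lead(D) = −12x⁴ ÷ 2x = −6x³. Subtract (−6x³)·D = −12x⁴ − 54x³. Remainder: −2x³ − 17x² − 40x − 18.
Step 2: lead(−2x³ − 17x² − 40x − 18) ÷ lead(D) = −2x³ ÷ 2x = −x². Subtract (−x²)·D = −2x³ − 9x². Remainder: −8x² − 40x − 18.
Step 3: lead(−8x² − 40x − 18) ÷ lead(D) = −8x² ÷ 2x = −4x. Subtract (−4x)·D = −8x² − 36x. Remainder: −4x − 18.
Step 4: lead(−4x − 18) ÷ lead(D) = −4x ÷ 2x = −2. Subtract (−2)·D = −4x − 18. Remainder: 0.

R(x) = 0, so D(x) is a factor of P(x). yes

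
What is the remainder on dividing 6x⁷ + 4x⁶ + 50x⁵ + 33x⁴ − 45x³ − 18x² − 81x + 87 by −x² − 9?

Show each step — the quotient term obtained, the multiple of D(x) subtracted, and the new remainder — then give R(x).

Step 1: lead(6x⁷ + 4x⁶ + 50x⁵ + 33x⁴ − 45x³ − 18x² − 81x + 87) ÷ lead(D) = 6x⁷ ÷ −x² = −6x⁵. Subtract (−6x⁵)·D = 6x⁷ + 54x⁵. Remainder: 4x⁶ − 4x⁵ + 33x⁴ − 45x³ − 18x² − 81x + 87.
Step 2: lead(4x⁶ − 4x⁵ + 33x⁴ − 45x³ − 18x² − 81x + 87) ÷ lead(D) = 4x⁶ ÷ −x² = −4x⁴. Subtract (−4x⁴)·D = 4x⁶ + 36x⁴. Remainder: −4x⁵ − 3x⁴ − 45x³ − 18x² − 81x + 87.
Step 3: lead(−4x⁵ − 3x⁴ − 45x³ − 18x² − 81x + 87) ÷ lead(D) = −4x⁵ ÷ −x² = 4x³. Subtract (4x³)·D = −4x⁵ − 36x³. Remainder: −3x⁴ − 9x³ − 18x² − 81x + 87.
Step 4: lead(−3x⁴ − 9x³ − 18x² − 81x + 87) ÷ lead(D) = −3x⁴ ÷ −x² = 3x². Subtract (3x²)·D = −3x⁴ − 27x². Remainder: −9x³ + 9x² − 81x + 87.
Step 5: lead(−9x³ + 9x² − 81x + 87) ÷ lead(D) = −9x³ ÷ −x² = 9x. Subtract (9x)·D = −9x³ − 81x. Remainder: 9x² + 87.
Step 6: lead(9x² + 87) ÷ lead(D) = 9x² ÷ −x² = −9. Subtract (−9)·D = 9x² + 81. Remainder: 6.

R(x) = 6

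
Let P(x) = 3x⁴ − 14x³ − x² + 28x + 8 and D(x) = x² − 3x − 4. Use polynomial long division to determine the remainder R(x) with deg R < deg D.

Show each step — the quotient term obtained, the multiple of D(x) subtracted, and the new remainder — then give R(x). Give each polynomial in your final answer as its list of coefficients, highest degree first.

Step 1: lead(3x⁴ − 14x³ − x² + 28x + 8) ÷ lead(D) = 3x⁴ ÷ x² = 3x². Subtract (3x²)·D = 3x⁴ − 9x³ − 12x². Remainder: −5x³ + 11x² + 28x + 8.
Step 2: lead(−5x³ + 11x² + 28x + 8) ÷ lead(D) = −5x³ ÷ x² = −5x. Subtract (−5x)·D = −5x³ + 15x² + 20x. Remainder: −4x² + 8x + 8.
Step 3: lead(−4x² + 8x + 8) ÷ lead(D) = −4x² ÷ x² = −4. Subtract (−4)·D = −4x² + 12x + 16. Remainder: −4x − 8.

R = [-4, -8]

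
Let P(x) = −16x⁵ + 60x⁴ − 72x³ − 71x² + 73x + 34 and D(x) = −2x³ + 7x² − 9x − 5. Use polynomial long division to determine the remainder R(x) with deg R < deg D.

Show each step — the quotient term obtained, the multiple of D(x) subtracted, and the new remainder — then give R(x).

Step 1: lead(−16x⁵ + 60x⁴ − 72x³ − 71x² + 73x + 34) ÷ lead(D) = −16x⁵ ÷ −2x³ = 8x². Subtract (8x²)·D = −16x⁵ + 56x⁴ − 72x³ − 40x². Remainder: 4x⁴ − 31x² + 73x + 34.
Step 2: lead(4x⁴ − 31x² + 73x + 34) ÷ lead(D) = 4x⁴ ÷ −2x³ = −2x. Subtract (−2x)·D = 4x⁴ − 14x³ + 18x² + 10x. Remainder: 14x³ − 49x² + 63x + 34.
Step 3: lead(14x³ − 49x² + 63x + 34) ÷ lead(D) = 14x³ ÷ −2x³ = −7. Subtract (−7)·D = 14x³ − 49x² + 63x + 35. Remainder: −1.

R(x) = −1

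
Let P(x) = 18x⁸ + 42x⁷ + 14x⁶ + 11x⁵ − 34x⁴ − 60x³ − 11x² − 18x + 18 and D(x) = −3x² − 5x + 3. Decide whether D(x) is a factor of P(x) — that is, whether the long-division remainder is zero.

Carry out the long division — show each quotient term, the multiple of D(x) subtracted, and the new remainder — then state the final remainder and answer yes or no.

R(x) = 0, so D(x) is a factor of P(x). yes

Step 1: lead(18x⁸ + 42x⁷ + 14x⁶ + 11x⁵ − 34x⁴ − 60x³ − 11x² − 18x + 18) ÷ lead(D) = 18x⁸ ÷ −3x² = −6x⁶. Subtract (−6x⁶)·D = 18x⁸ + 30x⁷ − 18x⁶. Remainder: 12x⁷ + 32x⁶ + 11x⁵ − 34x⁴ − 60x³ − 11x² − 18x + 18.
Step 2: lead(12x⁷ + 32x⁶ + 11x⁵ − 34x⁴ − 60x³ − 11x² − 18x + 18) ÷ lead(D) = 12x⁷ ÷ −3x² = −4x⁵. Subtract (−4x⁵)·D = 12x⁷ + 20x⁶ − 12x⁵. Remainder: 12x⁶ + 23x⁵ − 34x⁴ − 60x³ − 11x² − 18x + 18.
Step 3: lead(12x⁶ + 23x⁵ − 34x⁴ − 60x³ − 11x² − 18x + 18) ÷ lead(D) = 12x⁶ ÷ −3x² = −4x⁴. Subtract (−4x⁴)·D = 12x⁶ + 20x⁵ − 12x⁴. Remainder: 3x⁵ − 22x⁴ − 60x³ − 11x² − 18x + 18.
Step 4: lead(3x⁵ − 22x⁴ − 60x³ − 11x² − 18x + 18) ÷ lead(D) = 3x⁵ ÷ −3x² = −x³. Subtract (−x³)·D = 3x⁵ + 5x⁴ − 3x³. Remainder: −27x⁴ − 57x³ − 11x² − 18x + 18.
Step 5: lead(−27x⁴ − 57x³ − 11x² − 18x + 18) ÷ lead(D) = −27x⁴ ÷ −3x² = 9x². Subtract (9x²)·D = −27x⁴ − 45x³ + 27x². Remainder: −12x³ − 38x² − 18x + 18.
Step 6: lead(−12x³ − 38x² − 18x + 18) ÷ lead(D) = −12x³ ÷ −3x² = 4x. Subtract (4x)·D = −12x³ − 20x² + 12x. Remainder: −18x² − 30x + 18.
Step 7: lead(−18x² − 30x + 18) ÷ lead(D) = −18x² ÷ −3x² = 6. Subtract (6)·D = −18x² − 30x + 18. Remainder: 0.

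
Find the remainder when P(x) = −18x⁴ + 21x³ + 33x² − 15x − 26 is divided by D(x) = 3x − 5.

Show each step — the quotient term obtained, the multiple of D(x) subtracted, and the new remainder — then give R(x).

Step 1: lead(−18x⁴ + 21x³ + 33x² − 15x − 26) ÷ lead(D) = −18x⁴ ÷ 3x = −6x³. Subtract (−6x³)·D = −18x⁴ + 30x³. Remainder: −9x³ + 33x² − 15x − 26.
Step 2: lead(−9x³ + 33x² − 15x − 26) ÷ lead(D) = −9x³ ÷ 3x = −3x². Subtract (−3x²)·D = −9x³ + 15x². Remainder: 18x² − 15x − 26.
Step 3: lead(18x² − 15x − 26) ÷ lead(D) = 18x² ÷ 3x = 6x. Subtract (6x)·D = 18x² − 30x. Remainder: 15x − 26.
Step 4: lead(15x − 26) ÷ lead(D) = 15x ÷ 3x = 5. Subtract (5)·D = 15x − 25. Remainder: −1.

R(x) = −1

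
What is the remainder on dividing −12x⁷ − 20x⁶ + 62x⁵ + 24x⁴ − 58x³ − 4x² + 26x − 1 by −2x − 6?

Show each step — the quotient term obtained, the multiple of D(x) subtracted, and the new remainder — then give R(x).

R(x) = −7

Step 1: lead(−12x⁷ − 20x⁶ + 62x⁵ + 24x⁴ − 58x³ − 4x² + 26x − 1) ÷ lead(D) = −12x⁷ ÷ −2x = 6x⁶. Subtract (6x⁶)·D = −12x⁷ − 36x⁶. Remainder: 16x⁶ + 62x⁵ + 24x⁴ − 58x³ − 4x² + 26x − 1.
Step 2: lead(16x⁶ + 62x⁵ + 24x⁴ − 58x³ − 4x² + 26x − 1) ÷ lead(D) = 16x⁶ ÷ −2x = −8x⁵. Subtract (−8x⁵)·D = 16x⁶ + 48x⁵. Remainder: 14x⁵ + 24x⁴ − 58x³ − 4x² + 26x − 1.
Step 3: lead(14x⁵ + 24x⁴ − 58x³ − 4x² + 26x − 1) ÷ lead(D) = 14x⁵ ÷ −2x = −7x⁴. Subtract (−7x⁴)·D = 14x⁵ + 42x⁴. Remainder: −18x⁴ − 58x³ − 4x² + 26x − 1.
Step 4: lead(−18x⁴ − 58x³ − 4x² + 26x − 1) ÷ lead(D) = −18x⁴ ÷ −2x = 9x³. Subtract (9x³)·D = −18x⁴ − 54x³. Remainder: −4x³ − 4x² + 26x − 1.
Step 5: lead(−4x³ − 4x² + 26x − 1) ÷ lead(D) = −4x³ ÷ −2x = 2x². Subtract (2x²)·D = −4x³ − 12x². Remainder: 8x² + 26x − 1.
Step 6: lead(8x² + 26x − 1) ÷ lead(D) = 8x² ÷ −2x = −4x. Subtract (−4x)·D = 8x² + 24x. Remainder: 2x − 1.
Step 7: lead(2x − 1) ÷ lead(D) = 2x ÷ −2x = −1. Subtract (−1)·D = 2x + 6. Remainder: −7.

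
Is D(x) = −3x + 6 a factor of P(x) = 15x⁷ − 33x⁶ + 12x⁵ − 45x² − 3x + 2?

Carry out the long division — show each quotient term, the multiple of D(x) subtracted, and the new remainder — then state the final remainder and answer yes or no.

Step 1: lead(15x⁷ − 33x⁶ + 12x⁵ − 45x² − 3x + 2) ÷ lead(D) = 15x⁷ ÷ −3x = −5x⁶. Subtract (−5x⁶)·D = 15x⁷ − 30x⁶. Remainder: −3x⁶ + 12x⁵ − 45x² − 3x + 2.
Step 2: lead(−3x⁶ + 12x⁵ − 45x² − 3x + 2) ÷ lead(D) = −3x⁶ ÷ −3x = x⁵. Subtract (x⁵)·D = −3x⁶ + 6x⁵. Remainder: 6x⁵ − 45x² − 3x + 2.
Step 3: lead(6x⁵ − 45x² − 3x + 2) ÷ lead(D) = 6x⁵ ÷ −3x = −2x⁴. Subtract (−2x⁴)·D = 6x⁵ − 12x⁴. Remainder: 12x⁴ − 45x² − 3x + 2.
Step 4: lead(12x⁴ − 45x² − 3x + 2) ÷ lead(D) = 12x⁴ ÷ −3x = −4x³. Subtract (−4x³)·D = 12x⁴ − 24x³. Remainder: 24x³ − 45x² − 3x + 2.
Step 5: lead(24x³ − 45x² − 3x + 2) ÷ lead(D) = 24x³ ÷ −3x = −8x². Subtract (−8x²)·D = 24x³ − 48x². Remainder: 3x² − 3x + 2.
Step 6: lead(3x² − 3x + 2) ÷ lead(D) = 3x² ÷ −3x = −x. Subtract (−x)·D = 3x² − 6x. Remainder: 3x + 2.
Step 7: lead(3x + 2) ÷ lead(D) = 3x ÷ −3x = −1. Subtract (−1)·D = 3x − 6. Remainder: 8.

R(x) = 8, so D(x) is not a factor of P(x). no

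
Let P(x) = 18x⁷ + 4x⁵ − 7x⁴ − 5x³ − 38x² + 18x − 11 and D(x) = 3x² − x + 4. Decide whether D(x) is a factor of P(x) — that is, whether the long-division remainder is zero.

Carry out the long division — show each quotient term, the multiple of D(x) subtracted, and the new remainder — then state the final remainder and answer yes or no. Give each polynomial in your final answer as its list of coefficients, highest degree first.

Step 1: lead(18x⁷ + 4x⁵ − 7x⁴ − 5x³ − 38x² + 18x − 11) ÷ lead(D) = 18x⁷ ÷ 3x² = 6x⁵. Subtract (6x⁵)·D = 18x⁷ − 6x⁶ + 24x⁵. Remainder: 6x⁶ − 20x⁵ − 7x⁴ − 5x³ − 38x² + 18x − 11.
Step 2: lead(6x⁶ − 20x⁵ − 7x⁴ − 5x³ − 38x² + 18x − 11) ÷ lead(D) = 6x⁶ ÷ 3x² = 2x⁴. Subtract (2x⁴)·D = 6x⁶ − 2x⁵ + 8x⁴. Remainder: −18x⁵ − 15x⁴ − 5x³ − 38x² + 18x − 11.
Step 3: lead(−18x⁵ − 15x⁴ − 5x³ − 38x² + 18x − 11) ÷ lead(D) = −18x⁵ ÷ 3x² = −6x³. Subtract (−6x³)·D = −18x⁵ + 6x⁴ − 24x³. Remainder: −21x⁴ + 19x³ − 38x² + 18x − 11.
Step 4: lead(−21x⁴ + 19x³ − 38x² + 18x − 11) ÷ lead(D) = −21x⁴ ÷ 3x² = −7x². Subtract (−7x²)·D = −21x⁴ + 7x³ − 28x². Remainder: 12x³ − 10x² + 18x − 11.
Step 5: lead(12x³ − 10x² + 18x − 11) ÷ lead(D) = 12x³ ÷ 3x² = 4x. Subtract (4x)·D = 12x³ − 4x² + 16x. Remainder: −6x² + 2x − 11.
Step 6: lead(−6x² + 2x − 11) ÷ lead(D) = −6x² ÷ 3x² = −2. Subtract (−2)·D = −6x² + 2x − 8. Remainder: −3.

R = [-3], so D(x) is not a factor of P(x). no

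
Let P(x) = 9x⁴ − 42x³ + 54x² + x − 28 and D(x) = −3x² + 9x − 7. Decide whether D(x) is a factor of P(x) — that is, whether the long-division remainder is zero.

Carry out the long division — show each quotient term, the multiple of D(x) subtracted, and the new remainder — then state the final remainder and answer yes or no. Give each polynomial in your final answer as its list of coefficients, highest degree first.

Step 1: lead(9x⁴ − 42x³ + 54x² + x − 28) ÷ lead(D) = 9x⁴ ÷ −3x² = −3x². Subtract (−3x²)·D = 9x⁴ − 27x³ + 21x². Remainder: −15x³ + 33x² + x − 28.
Step 2: lead(−15x³ + 33x² + x − 28) ÷ lead(D) = −15x³ ÷ −3x² = 5x. Subtract (5x)·D = −15x³ + 45x² − 35x. Remainder: −12x² + 36x − 28.
Step 3: lead(−12x² + 36x − 28) ÷ lead(D) = −12x² ÷ −3x² = 4. Subtract (4)·D = −12x² + 36x − 28. Remainder: 0.

R = [0], so D(x) is a factor of P(x). yes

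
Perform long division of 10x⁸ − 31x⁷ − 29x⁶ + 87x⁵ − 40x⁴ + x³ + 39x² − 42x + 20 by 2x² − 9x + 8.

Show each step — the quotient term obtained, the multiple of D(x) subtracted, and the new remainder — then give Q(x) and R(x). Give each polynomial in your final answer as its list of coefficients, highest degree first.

Q = [5, 7, -3, 2, 1, -3, 2]; R = [4]

Step 1: lead(10x⁸ − 31x⁷ − 29x⁶ + 87x⁵ − 40x⁴ + x³ + 39x² − 42x + 20) ÷ lead(D) = 10x⁸ ÷ 2x² = 5x⁶. Subtract (5x⁶)·D = 10x⁸ − 45x⁷ + 40x⁶. Remainder: 14x⁷ − 69x⁶ + 87x⁵ − 40x⁴ + x³ + 39x² − 42x + 20.
Step 2: lead(14x⁷ − 69x⁶ + 87x⁵ − 40x⁴ + x³ + 39x² − 42x + 20) ÷ lead(D) = 14x⁷ ÷ 2x² = 7x⁵. Subtract (7x⁵)·D = 14x⁷ − 63x⁶ + 56x⁵. Remainder: −6x⁶ + 31x⁵ − 40x⁴ + x³ + 39x² − 42x + 20.
Step 3: lead(−6x⁶ + 31x⁵ − 40x⁴ + x³ + 39x² − 42x + 20) ÷ lead(D) = −6x⁶ ÷ 2x² = −3x⁴. Subtract (−3x⁴)·D = −6x⁶ + 27x⁵ − 24x⁴. Remainder: 4x⁵ − 16x⁴ + x³ + 39x² − 42x + 20.
Step 4: lead(4x⁵ − 16x⁴ + x³ + 39x² − 42x + 20) ÷ lead(D) = 4x⁵ ÷ 2x² = 2x³. Subtract (2x³)·D = 4x⁵ − 18x⁴ + 16x³. Remainder: 2x⁴ − 15x³ + 39x² − 42x + 20.
Step 5: lead(2x⁴ − 15x³ + 39x² − 42x + 20) ÷ lead(D) = 2x⁴ ÷ 2x² = x². Subtract (x²)·D = 2x⁴ − 9x³ + 8x². Remainder: −6x³ + 31x² − 42x + 20.
Step 6: lead(−6x³ + 31x² − 42x + 20) ÷ lead(D) = −6x³ ÷ 2x² = −3x. Subtract (−3x)·D = −6x³ + 27x² − 24x. Remainder: 4x² − 18x + 20.
Step 7: lead(4x² − 18x + 20) ÷ lead(D) = 4x² ÷ 2x² = 2. Subtract (2)·D = 4x² − 18x + 16. Remainder: 4.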